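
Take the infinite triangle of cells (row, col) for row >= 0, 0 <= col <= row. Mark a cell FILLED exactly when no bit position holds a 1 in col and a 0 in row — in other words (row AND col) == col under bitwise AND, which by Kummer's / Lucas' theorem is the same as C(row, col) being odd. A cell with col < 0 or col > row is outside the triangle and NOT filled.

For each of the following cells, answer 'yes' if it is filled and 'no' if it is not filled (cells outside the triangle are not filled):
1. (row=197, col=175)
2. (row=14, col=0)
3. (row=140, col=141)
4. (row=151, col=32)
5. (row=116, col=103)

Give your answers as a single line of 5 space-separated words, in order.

Answer: no yes no no no

Derivation:
(197,175): row=0b11000101, col=0b10101111, row AND col = 0b10000101 = 133; 133 != 175 -> empty
(14,0): row=0b1110, col=0b0, row AND col = 0b0 = 0; 0 == 0 -> filled
(140,141): col outside [0, 140] -> not filled
(151,32): row=0b10010111, col=0b100000, row AND col = 0b0 = 0; 0 != 32 -> empty
(116,103): row=0b1110100, col=0b1100111, row AND col = 0b1100100 = 100; 100 != 103 -> empty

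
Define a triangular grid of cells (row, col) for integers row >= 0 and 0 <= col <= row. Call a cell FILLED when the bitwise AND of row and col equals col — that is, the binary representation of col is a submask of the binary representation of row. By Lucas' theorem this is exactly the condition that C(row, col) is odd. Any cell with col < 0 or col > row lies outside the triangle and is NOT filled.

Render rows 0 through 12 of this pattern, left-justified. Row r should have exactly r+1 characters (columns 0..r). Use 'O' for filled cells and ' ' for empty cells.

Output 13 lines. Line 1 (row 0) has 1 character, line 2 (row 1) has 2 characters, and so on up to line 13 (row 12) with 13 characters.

Answer: O
OO
O O
OOOO
O   O
OO  OO
O O O O
OOOOOOOO
O       O
OO      OO
O O     O O
OOOO    OOOO
O   O   O   O

Derivation:
r0=0: O
r1=1: OO
r2=10: O O
r3=11: OOOO
r4=100: O   O
r5=101: OO  OO
r6=110: O O O O
r7=111: OOOOOOOO
r8=1000: O       O
r9=1001: OO      OO
r10=1010: O O     O O
r11=1011: OOOO    OOOO
r12=1100: O   O   O   O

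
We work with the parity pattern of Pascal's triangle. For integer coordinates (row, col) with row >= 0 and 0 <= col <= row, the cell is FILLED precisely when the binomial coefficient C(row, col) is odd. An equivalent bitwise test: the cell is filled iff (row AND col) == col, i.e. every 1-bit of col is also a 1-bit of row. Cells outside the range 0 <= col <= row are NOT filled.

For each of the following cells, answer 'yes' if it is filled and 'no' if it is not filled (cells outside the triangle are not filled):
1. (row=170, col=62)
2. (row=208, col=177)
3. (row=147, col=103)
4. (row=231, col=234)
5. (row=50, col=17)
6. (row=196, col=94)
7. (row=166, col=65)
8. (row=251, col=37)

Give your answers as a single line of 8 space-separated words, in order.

(170,62): row=0b10101010, col=0b111110, row AND col = 0b101010 = 42; 42 != 62 -> empty
(208,177): row=0b11010000, col=0b10110001, row AND col = 0b10010000 = 144; 144 != 177 -> empty
(147,103): row=0b10010011, col=0b1100111, row AND col = 0b11 = 3; 3 != 103 -> empty
(231,234): col outside [0, 231] -> not filled
(50,17): row=0b110010, col=0b10001, row AND col = 0b10000 = 16; 16 != 17 -> empty
(196,94): row=0b11000100, col=0b1011110, row AND col = 0b1000100 = 68; 68 != 94 -> empty
(166,65): row=0b10100110, col=0b1000001, row AND col = 0b0 = 0; 0 != 65 -> empty
(251,37): row=0b11111011, col=0b100101, row AND col = 0b100001 = 33; 33 != 37 -> empty

Answer: no no no no no no no no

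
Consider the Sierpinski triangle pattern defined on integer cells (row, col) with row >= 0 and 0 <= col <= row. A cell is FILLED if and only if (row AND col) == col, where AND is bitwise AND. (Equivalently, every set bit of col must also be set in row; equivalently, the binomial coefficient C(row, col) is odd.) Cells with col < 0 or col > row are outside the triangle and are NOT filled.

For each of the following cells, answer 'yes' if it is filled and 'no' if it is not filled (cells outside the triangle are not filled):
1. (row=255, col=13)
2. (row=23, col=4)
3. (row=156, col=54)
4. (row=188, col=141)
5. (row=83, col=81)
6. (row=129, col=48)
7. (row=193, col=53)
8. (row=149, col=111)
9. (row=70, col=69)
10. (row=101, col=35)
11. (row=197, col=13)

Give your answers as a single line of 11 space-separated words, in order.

(255,13): row=0b11111111, col=0b1101, row AND col = 0b1101 = 13; 13 == 13 -> filled
(23,4): row=0b10111, col=0b100, row AND col = 0b100 = 4; 4 == 4 -> filled
(156,54): row=0b10011100, col=0b110110, row AND col = 0b10100 = 20; 20 != 54 -> empty
(188,141): row=0b10111100, col=0b10001101, row AND col = 0b10001100 = 140; 140 != 141 -> empty
(83,81): row=0b1010011, col=0b1010001, row AND col = 0b1010001 = 81; 81 == 81 -> filled
(129,48): row=0b10000001, col=0b110000, row AND col = 0b0 = 0; 0 != 48 -> empty
(193,53): row=0b11000001, col=0b110101, row AND col = 0b1 = 1; 1 != 53 -> empty
(149,111): row=0b10010101, col=0b1101111, row AND col = 0b101 = 5; 5 != 111 -> empty
(70,69): row=0b1000110, col=0b1000101, row AND col = 0b1000100 = 68; 68 != 69 -> empty
(101,35): row=0b1100101, col=0b100011, row AND col = 0b100001 = 33; 33 != 35 -> empty
(197,13): row=0b11000101, col=0b1101, row AND col = 0b101 = 5; 5 != 13 -> empty

Answer: yes yes no no yes no no no no no no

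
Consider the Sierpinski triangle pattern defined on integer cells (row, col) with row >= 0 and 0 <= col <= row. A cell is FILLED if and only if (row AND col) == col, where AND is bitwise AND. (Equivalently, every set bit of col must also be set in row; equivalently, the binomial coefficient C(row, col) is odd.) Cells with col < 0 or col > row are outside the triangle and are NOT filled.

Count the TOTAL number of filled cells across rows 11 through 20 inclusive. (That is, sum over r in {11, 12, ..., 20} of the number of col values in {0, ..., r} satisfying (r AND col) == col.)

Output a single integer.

Answer: 66

Derivation:
r11=1011 pc3: +8 =8
r12=1100 pc2: +4 =12
r13=1101 pc3: +8 =20
r14=1110 pc3: +8 =28
r15=1111 pc4: +16 =44
r16=10000 pc1: +2 =46
r17=10001 pc2: +4 =50
r18=10010 pc2: +4 =54
r19=10011 pc3: +8 =62
r20=10100 pc2: +4 =66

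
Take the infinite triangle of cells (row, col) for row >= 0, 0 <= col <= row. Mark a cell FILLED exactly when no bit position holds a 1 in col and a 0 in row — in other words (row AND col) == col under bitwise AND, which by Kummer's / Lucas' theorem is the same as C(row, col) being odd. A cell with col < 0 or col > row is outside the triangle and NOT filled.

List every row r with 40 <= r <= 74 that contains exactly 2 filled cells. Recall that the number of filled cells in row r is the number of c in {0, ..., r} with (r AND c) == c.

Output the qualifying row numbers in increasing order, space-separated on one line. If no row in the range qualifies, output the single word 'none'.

Answer: 64

Derivation:
Row r has 2^popcount(r) filled cells, so we need popcount(r) = log2(2) = 1.
Scan r = 40..74 and keep those with exactly 1 one-bits:
r=40=101000 popcount=2 -> skip
r=41=101001 popcount=3 -> skip
r=42=101010 popcount=3 -> skip
r=43=101011 popcount=4 -> skip
r=44=101100 popcount=3 -> skip
r=45=101101 popcount=4 -> skip
r=46=101110 popcount=4 -> skip
r=47=101111 popcount=5 -> skip
r=48=110000 popcount=2 -> skip
r=49=110001 popcount=3 -> skip
r=50=110010 popcount=3 -> skip
r=51=110011 popcount=4 -> skip
r=52=110100 popcount=3 -> skip
r=53=110101 popcount=4 -> skip
r=54=110110 popcount=4 -> skip
r=55=110111 popcount=5 -> skip
r=56=111000 popcount=3 -> skip
r=57=111001 popcount=4 -> skip
r=58=111010 popcount=4 -> skip
r=59=111011 popcount=5 -> skip
r=60=111100 popcount=4 -> skip
r=61=111101 popcount=5 -> skip
r=62=111110 popcount=5 -> skip
r=63=111111 popcount=6 -> skip
r=64=1000000 popcount=1 -> KEEP
r=65=1000001 popcount=2 -> skip
r=66=1000010 popcount=2 -> skip
r=67=1000011 popcount=3 -> skip
r=68=1000100 popcount=2 -> skip
r=69=1000101 popcount=3 -> skip
r=70=1000110 popcount=3 -> skip
r=71=1000111 popcount=4 -> skip
r=72=1001000 popcount=2 -> skip
r=73=1001001 popcount=3 -> skip
r=74=1001010 popcount=3 -> skip
Kept rows: 64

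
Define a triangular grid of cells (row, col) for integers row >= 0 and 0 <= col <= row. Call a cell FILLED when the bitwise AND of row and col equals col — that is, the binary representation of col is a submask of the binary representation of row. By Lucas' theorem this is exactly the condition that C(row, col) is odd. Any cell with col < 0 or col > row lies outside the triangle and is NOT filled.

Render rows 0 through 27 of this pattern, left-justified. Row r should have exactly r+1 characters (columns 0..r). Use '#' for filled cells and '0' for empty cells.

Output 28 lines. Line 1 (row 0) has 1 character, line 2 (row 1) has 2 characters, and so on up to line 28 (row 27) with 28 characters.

r0=0: #
r1=1: ##
r2=10: #0#
r3=11: ####
r4=100: #000#
r5=101: ##00##
r6=110: #0#0#0#
r7=111: ########
r8=1000: #0000000#
r9=1001: ##000000##
r10=1010: #0#00000#0#
r11=1011: ####0000####
r12=1100: #000#000#000#
r13=1101: ##00##00##00##
r14=1110: #0#0#0#0#0#0#0#
r15=1111: ################
r16=10000: #000000000000000#
r17=10001: ##00000000000000##
r18=10010: #0#0000000000000#0#
r19=10011: ####000000000000####
r20=10100: #000#00000000000#000#
r21=10101: ##00##0000000000##00##
r22=10110: #0#0#0#000000000#0#0#0#
r23=10111: ########00000000########
r24=11000: #0000000#0000000#0000000#
r25=11001: ##000000##000000##000000##
r26=11010: #0#00000#0#00000#0#00000#0#
r27=11011: ####0000####0000####0000####

Answer: #
##
#0#
####
#000#
##00##
#0#0#0#
########
#0000000#
##000000##
#0#00000#0#
####0000####
#000#000#000#
##00##00##00##
#0#0#0#0#0#0#0#
################
#000000000000000#
##00000000000000##
#0#0000000000000#0#
####000000000000####
#000#00000000000#000#
##00##0000000000##00##
#0#0#0#000000000#0#0#0#
########00000000########
#0000000#0000000#0000000#
##000000##000000##000000##
#0#00000#0#00000#0#00000#0#
####0000####0000####0000####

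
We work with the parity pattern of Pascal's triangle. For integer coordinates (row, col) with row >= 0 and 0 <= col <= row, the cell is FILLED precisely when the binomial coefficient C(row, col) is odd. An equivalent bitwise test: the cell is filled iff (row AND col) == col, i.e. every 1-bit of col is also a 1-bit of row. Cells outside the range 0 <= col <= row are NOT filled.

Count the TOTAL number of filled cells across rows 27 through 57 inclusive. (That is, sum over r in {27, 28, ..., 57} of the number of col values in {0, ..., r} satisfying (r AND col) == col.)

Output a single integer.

Answer: 382

Derivation:
r27=11011 pc4: +16 =16
r28=11100 pc3: +8 =24
r29=11101 pc4: +16 =40
r30=11110 pc4: +16 =56
r31=11111 pc5: +32 =88
r32=100000 pc1: +2 =90
r33=100001 pc2: +4 =94
r34=100010 pc2: +4 =98
r35=100011 pc3: +8 =106
r36=100100 pc2: +4 =110
r37=100101 pc3: +8 =118
r38=100110 pc3: +8 =126
r39=100111 pc4: +16 =142
r40=101000 pc2: +4 =146
r41=101001 pc3: +8 =154
r42=101010 pc3: +8 =162
r43=101011 pc4: +16 =178
r44=101100 pc3: +8 =186
r45=101101 pc4: +16 =202
r46=101110 pc4: +16 =218
r47=101111 pc5: +32 =250
r48=110000 pc2: +4 =254
r49=110001 pc3: +8 =262
r50=110010 pc3: +8 =270
r51=110011 pc4: +16 =286
r52=110100 pc3: +8 =294
r53=110101 pc4: +16 =310
r54=110110 pc4: +16 =326
r55=110111 pc5: +32 =358
r56=111000 pc3: +8 =366
r57=111001 pc4: +16 =382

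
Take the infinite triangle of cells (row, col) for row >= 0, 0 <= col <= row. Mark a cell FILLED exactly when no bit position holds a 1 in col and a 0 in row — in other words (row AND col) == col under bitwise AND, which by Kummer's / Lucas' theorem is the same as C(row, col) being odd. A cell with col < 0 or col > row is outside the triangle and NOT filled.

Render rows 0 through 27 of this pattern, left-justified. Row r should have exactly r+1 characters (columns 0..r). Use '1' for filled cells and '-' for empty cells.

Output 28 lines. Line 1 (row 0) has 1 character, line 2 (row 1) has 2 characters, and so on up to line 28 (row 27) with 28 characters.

r0=0: 1
r1=1: 11
r2=10: 1-1
r3=11: 1111
r4=100: 1---1
r5=101: 11--11
r6=110: 1-1-1-1
r7=111: 11111111
r8=1000: 1-------1
r9=1001: 11------11
r10=1010: 1-1-----1-1
r11=1011: 1111----1111
r12=1100: 1---1---1---1
r13=1101: 11--11--11--11
r14=1110: 1-1-1-1-1-1-1-1
r15=1111: 1111111111111111
r16=10000: 1---------------1
r17=10001: 11--------------11
r18=10010: 1-1-------------1-1
r19=10011: 1111------------1111
r20=10100: 1---1-----------1---1
r21=10101: 11--11----------11--11
r22=10110: 1-1-1-1---------1-1-1-1
r23=10111: 11111111--------11111111
r24=11000: 1-------1-------1-------1
r25=11001: 11------11------11------11
r26=11010: 1-1-----1-1-----1-1-----1-1
r27=11011: 1111----1111----1111----1111

Answer: 1
11
1-1
1111
1---1
11--11
1-1-1-1
11111111
1-------1
11------11
1-1-----1-1
1111----1111
1---1---1---1
11--11--11--11
1-1-1-1-1-1-1-1
1111111111111111
1---------------1
11--------------11
1-1-------------1-1
1111------------1111
1---1-----------1---1
11--11----------11--11
1-1-1-1---------1-1-1-1
11111111--------11111111
1-------1-------1-------1
11------11------11------11
1-1-----1-1-----1-1-----1-1
1111----1111----1111----1111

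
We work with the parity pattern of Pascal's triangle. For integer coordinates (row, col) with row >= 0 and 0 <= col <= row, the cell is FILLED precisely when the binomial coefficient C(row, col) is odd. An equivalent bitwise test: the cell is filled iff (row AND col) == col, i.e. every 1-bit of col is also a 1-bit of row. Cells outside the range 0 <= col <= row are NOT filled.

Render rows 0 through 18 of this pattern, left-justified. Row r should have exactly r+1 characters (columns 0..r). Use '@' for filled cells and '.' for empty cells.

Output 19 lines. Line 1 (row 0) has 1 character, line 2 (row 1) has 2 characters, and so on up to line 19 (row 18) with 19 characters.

r0=0: @
r1=1: @@
r2=10: @.@
r3=11: @@@@
r4=100: @...@
r5=101: @@..@@
r6=110: @.@.@.@
r7=111: @@@@@@@@
r8=1000: @.......@
r9=1001: @@......@@
r10=1010: @.@.....@.@
r11=1011: @@@@....@@@@
r12=1100: @...@...@...@
r13=1101: @@..@@..@@..@@
r14=1110: @.@.@.@.@.@.@.@
r15=1111: @@@@@@@@@@@@@@@@
r16=10000: @...............@
r17=10001: @@..............@@
r18=10010: @.@.............@.@

Answer: @
@@
@.@
@@@@
@...@
@@..@@
@.@.@.@
@@@@@@@@
@.......@
@@......@@
@.@.....@.@
@@@@....@@@@
@...@...@...@
@@..@@..@@..@@
@.@.@.@.@.@.@.@
@@@@@@@@@@@@@@@@
@...............@
@@..............@@
@.@.............@.@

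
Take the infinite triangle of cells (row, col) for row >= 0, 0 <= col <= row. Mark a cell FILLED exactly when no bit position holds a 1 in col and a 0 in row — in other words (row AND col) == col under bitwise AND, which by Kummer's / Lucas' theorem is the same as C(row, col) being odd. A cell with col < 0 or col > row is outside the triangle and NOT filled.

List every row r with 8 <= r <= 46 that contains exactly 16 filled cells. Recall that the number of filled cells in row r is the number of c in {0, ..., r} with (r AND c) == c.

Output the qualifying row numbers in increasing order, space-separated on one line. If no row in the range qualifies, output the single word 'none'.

Answer: 15 23 27 29 30 39 43 45 46

Derivation:
Row r has 2^popcount(r) filled cells, so we need popcount(r) = log2(16) = 4.
Scan r = 8..46 and keep those with exactly 4 one-bits:
r=8=1000 popcount=1 -> skip
r=9=1001 popcount=2 -> skip
r=10=1010 popcount=2 -> skip
r=11=1011 popcount=3 -> skip
r=12=1100 popcount=2 -> skip
r=13=1101 popcount=3 -> skip
r=14=1110 popcount=3 -> skip
r=15=1111 popcount=4 -> KEEP
r=16=10000 popcount=1 -> skip
r=17=10001 popcount=2 -> skip
r=18=10010 popcount=2 -> skip
r=19=10011 popcount=3 -> skip
r=20=10100 popcount=2 -> skip
r=21=10101 popcount=3 -> skip
r=22=10110 popcount=3 -> skip
r=23=10111 popcount=4 -> KEEP
r=24=11000 popcount=2 -> skip
r=25=11001 popcount=3 -> skip
r=26=11010 popcount=3 -> skip
r=27=11011 popcount=4 -> KEEP
r=28=11100 popcount=3 -> skip
r=29=11101 popcount=4 -> KEEP
r=30=11110 popcount=4 -> KEEP
r=31=11111 popcount=5 -> skip
r=32=100000 popcount=1 -> skip
r=33=100001 popcount=2 -> skip
r=34=100010 popcount=2 -> skip
r=35=100011 popcount=3 -> skip
r=36=100100 popcount=2 -> skip
r=37=100101 popcount=3 -> skip
r=38=100110 popcount=3 -> skip
r=39=100111 popcount=4 -> KEEP
r=40=101000 popcount=2 -> skip
r=41=101001 popcount=3 -> skip
r=42=101010 popcount=3 -> skip
r=43=101011 popcount=4 -> KEEP
r=44=101100 popcount=3 -> skip
r=45=101101 popcount=4 -> KEEP
r=46=101110 popcount=4 -> KEEP
Kept rows: 15 23 27 29 30 39 43 45 46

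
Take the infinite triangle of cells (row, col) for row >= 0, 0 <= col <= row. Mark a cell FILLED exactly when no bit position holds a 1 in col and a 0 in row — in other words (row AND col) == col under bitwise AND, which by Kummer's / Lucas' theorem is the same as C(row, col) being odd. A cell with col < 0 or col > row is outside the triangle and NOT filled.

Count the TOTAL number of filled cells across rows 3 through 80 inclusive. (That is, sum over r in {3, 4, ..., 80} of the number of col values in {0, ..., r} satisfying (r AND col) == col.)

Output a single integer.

Answer: 890

Derivation:
r3=11 pc2: +4 =4
r4=100 pc1: +2 =6
r5=101 pc2: +4 =10
r6=110 pc2: +4 =14
r7=111 pc3: +8 =22
r8=1000 pc1: +2 =24
r9=1001 pc2: +4 =28
r10=1010 pc2: +4 =32
r11=1011 pc3: +8 =40
r12=1100 pc2: +4 =44
r13=1101 pc3: +8 =52
r14=1110 pc3: +8 =60
r15=1111 pc4: +16 =76
r16=10000 pc1: +2 =78
r17=10001 pc2: +4 =82
r18=10010 pc2: +4 =86
r19=10011 pc3: +8 =94
r20=10100 pc2: +4 =98
r21=10101 pc3: +8 =106
r22=10110 pc3: +8 =114
r23=10111 pc4: +16 =130
r24=11000 pc2: +4 =134
r25=11001 pc3: +8 =142
r26=11010 pc3: +8 =150
r27=11011 pc4: +16 =166
r28=11100 pc3: +8 =174
r29=11101 pc4: +16 =190
r30=11110 pc4: +16 =206
r31=11111 pc5: +32 =238
r32=100000 pc1: +2 =240
r33=100001 pc2: +4 =244
r34=100010 pc2: +4 =248
r35=100011 pc3: +8 =256
r36=100100 pc2: +4 =260
r37=100101 pc3: +8 =268
r38=100110 pc3: +8 =276
r39=100111 pc4: +16 =292
r40=101000 pc2: +4 =296
r41=101001 pc3: +8 =304
r42=101010 pc3: +8 =312
r43=101011 pc4: +16 =328
r44=101100 pc3: +8 =336
r45=101101 pc4: +16 =352
r46=101110 pc4: +16 =368
r47=101111 pc5: +32 =400
r48=110000 pc2: +4 =404
r49=110001 pc3: +8 =412
r50=110010 pc3: +8 =420
r51=110011 pc4: +16 =436
r52=110100 pc3: +8 =444
r53=110101 pc4: +16 =460
r54=110110 pc4: +16 =476
r55=110111 pc5: +32 =508
r56=111000 pc3: +8 =516
r57=111001 pc4: +16 =532
r58=111010 pc4: +16 =548
r59=111011 pc5: +32 =580
r60=111100 pc4: +16 =596
r61=111101 pc5: +32 =628
r62=111110 pc5: +32 =660
r63=111111 pc6: +64 =724
r64=1000000 pc1: +2 =726
r65=1000001 pc2: +4 =730
r66=1000010 pc2: +4 =734
r67=1000011 pc3: +8 =742
r68=1000100 pc2: +4 =746
r69=1000101 pc3: +8 =754
r70=1000110 pc3: +8 =762
r71=1000111 pc4: +16 =778
r72=1001000 pc2: +4 =782
r73=1001001 pc3: +8 =790
r74=1001010 pc3: +8 =798
r75=1001011 pc4: +16 =814
r76=1001100 pc3: +8 =822
r77=1001101 pc4: +16 =838
r78=1001110 pc4: +16 =854
r79=1001111 pc5: +32 =886
r80=1010000 pc2: +4 =890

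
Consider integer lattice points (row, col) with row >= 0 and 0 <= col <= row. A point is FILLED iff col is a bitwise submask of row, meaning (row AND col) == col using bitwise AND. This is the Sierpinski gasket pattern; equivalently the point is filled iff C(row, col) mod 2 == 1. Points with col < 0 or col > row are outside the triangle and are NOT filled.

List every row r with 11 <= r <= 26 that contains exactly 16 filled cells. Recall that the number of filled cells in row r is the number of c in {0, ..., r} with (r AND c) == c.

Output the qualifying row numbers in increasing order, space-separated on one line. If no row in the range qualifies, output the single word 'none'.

Answer: 15 23

Derivation:
Row r has 2^popcount(r) filled cells, so we need popcount(r) = log2(16) = 4.
Scan r = 11..26 and keep those with exactly 4 one-bits:
r=11=1011 popcount=3 -> skip
r=12=1100 popcount=2 -> skip
r=13=1101 popcount=3 -> skip
r=14=1110 popcount=3 -> skip
r=15=1111 popcount=4 -> KEEP
r=16=10000 popcount=1 -> skip
r=17=10001 popcount=2 -> skip
r=18=10010 popcount=2 -> skip
r=19=10011 popcount=3 -> skip
r=20=10100 popcount=2 -> skip
r=21=10101 popcount=3 -> skip
r=22=10110 popcount=3 -> skip
r=23=10111 popcount=4 -> KEEP
r=24=11000 popcount=2 -> skip
r=25=11001 popcount=3 -> skip
r=26=11010 popcount=3 -> skip
Kept rows: 15 23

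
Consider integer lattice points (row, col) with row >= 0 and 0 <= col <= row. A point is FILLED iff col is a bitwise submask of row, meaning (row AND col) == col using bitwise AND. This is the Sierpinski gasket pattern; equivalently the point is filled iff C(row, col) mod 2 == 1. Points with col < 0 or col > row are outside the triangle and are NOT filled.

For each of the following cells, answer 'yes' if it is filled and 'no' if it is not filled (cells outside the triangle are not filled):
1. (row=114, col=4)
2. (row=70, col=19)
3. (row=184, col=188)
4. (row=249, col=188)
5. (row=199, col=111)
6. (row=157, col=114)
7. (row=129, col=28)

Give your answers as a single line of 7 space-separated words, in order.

(114,4): row=0b1110010, col=0b100, row AND col = 0b0 = 0; 0 != 4 -> empty
(70,19): row=0b1000110, col=0b10011, row AND col = 0b10 = 2; 2 != 19 -> empty
(184,188): col outside [0, 184] -> not filled
(249,188): row=0b11111001, col=0b10111100, row AND col = 0b10111000 = 184; 184 != 188 -> empty
(199,111): row=0b11000111, col=0b1101111, row AND col = 0b1000111 = 71; 71 != 111 -> empty
(157,114): row=0b10011101, col=0b1110010, row AND col = 0b10000 = 16; 16 != 114 -> empty
(129,28): row=0b10000001, col=0b11100, row AND col = 0b0 = 0; 0 != 28 -> empty

Answer: no no no no no no no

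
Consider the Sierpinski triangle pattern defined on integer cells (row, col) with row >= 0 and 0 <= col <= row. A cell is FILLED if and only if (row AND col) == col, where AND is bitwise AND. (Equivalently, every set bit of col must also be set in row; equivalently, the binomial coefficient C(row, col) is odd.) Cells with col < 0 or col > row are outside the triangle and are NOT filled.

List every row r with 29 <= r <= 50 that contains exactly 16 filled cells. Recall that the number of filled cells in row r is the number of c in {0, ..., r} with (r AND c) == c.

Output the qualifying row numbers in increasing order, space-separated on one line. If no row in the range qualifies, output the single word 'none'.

Row r has 2^popcount(r) filled cells, so we need popcount(r) = log2(16) = 4.
Scan r = 29..50 and keep those with exactly 4 one-bits:
r=29=11101 popcount=4 -> KEEP
r=30=11110 popcount=4 -> KEEP
r=31=11111 popcount=5 -> skip
r=32=100000 popcount=1 -> skip
r=33=100001 popcount=2 -> skip
r=34=100010 popcount=2 -> skip
r=35=100011 popcount=3 -> skip
r=36=100100 popcount=2 -> skip
r=37=100101 popcount=3 -> skip
r=38=100110 popcount=3 -> skip
r=39=100111 popcount=4 -> KEEP
r=40=101000 popcount=2 -> skip
r=41=101001 popcount=3 -> skip
r=42=101010 popcount=3 -> skip
r=43=101011 popcount=4 -> KEEP
r=44=101100 popcount=3 -> skip
r=45=101101 popcount=4 -> KEEP
r=46=101110 popcount=4 -> KEEP
r=47=101111 popcount=5 -> skip
r=48=110000 popcount=2 -> skip
r=49=110001 popcount=3 -> skip
r=50=110010 popcount=3 -> skip
Kept rows: 29 30 39 43 45 46

Answer: 29 30 39 43 45 46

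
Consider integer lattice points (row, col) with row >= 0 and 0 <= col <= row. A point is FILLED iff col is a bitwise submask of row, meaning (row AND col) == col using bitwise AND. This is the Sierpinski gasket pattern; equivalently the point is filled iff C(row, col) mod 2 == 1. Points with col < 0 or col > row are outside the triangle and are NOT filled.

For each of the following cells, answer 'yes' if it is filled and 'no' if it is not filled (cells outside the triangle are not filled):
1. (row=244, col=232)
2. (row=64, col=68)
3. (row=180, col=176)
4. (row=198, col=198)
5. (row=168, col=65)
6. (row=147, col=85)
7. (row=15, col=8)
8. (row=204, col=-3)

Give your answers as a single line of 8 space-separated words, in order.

Answer: no no yes yes no no yes no

Derivation:
(244,232): row=0b11110100, col=0b11101000, row AND col = 0b11100000 = 224; 224 != 232 -> empty
(64,68): col outside [0, 64] -> not filled
(180,176): row=0b10110100, col=0b10110000, row AND col = 0b10110000 = 176; 176 == 176 -> filled
(198,198): row=0b11000110, col=0b11000110, row AND col = 0b11000110 = 198; 198 == 198 -> filled
(168,65): row=0b10101000, col=0b1000001, row AND col = 0b0 = 0; 0 != 65 -> empty
(147,85): row=0b10010011, col=0b1010101, row AND col = 0b10001 = 17; 17 != 85 -> empty
(15,8): row=0b1111, col=0b1000, row AND col = 0b1000 = 8; 8 == 8 -> filled
(204,-3): col outside [0, 204] -> not filled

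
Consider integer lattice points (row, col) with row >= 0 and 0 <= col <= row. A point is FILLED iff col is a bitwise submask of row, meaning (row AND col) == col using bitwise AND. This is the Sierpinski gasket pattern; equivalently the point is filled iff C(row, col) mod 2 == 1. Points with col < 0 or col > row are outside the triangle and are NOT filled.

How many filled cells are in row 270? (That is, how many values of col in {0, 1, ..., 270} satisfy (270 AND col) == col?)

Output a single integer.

270 in binary = 100001110
popcount(270) = number of 1-bits in 100001110 = 4
A col c satisfies (270 AND c) == c iff every set bit of c is also set in 270; each of the 4 set bits of 270 can independently be on or off in c.
count = 2^4 = 16

Answer: 16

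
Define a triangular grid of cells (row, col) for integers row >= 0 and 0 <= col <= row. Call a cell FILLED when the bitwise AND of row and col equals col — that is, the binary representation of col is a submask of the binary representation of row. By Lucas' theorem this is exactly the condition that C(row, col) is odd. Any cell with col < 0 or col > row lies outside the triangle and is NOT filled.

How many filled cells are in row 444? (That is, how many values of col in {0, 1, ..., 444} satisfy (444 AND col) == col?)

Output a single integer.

444 in binary = 110111100
popcount(444) = number of 1-bits in 110111100 = 6
A col c satisfies (444 AND c) == c iff every set bit of c is also set in 444; each of the 6 set bits of 444 can independently be on or off in c.
count = 2^6 = 64

Answer: 64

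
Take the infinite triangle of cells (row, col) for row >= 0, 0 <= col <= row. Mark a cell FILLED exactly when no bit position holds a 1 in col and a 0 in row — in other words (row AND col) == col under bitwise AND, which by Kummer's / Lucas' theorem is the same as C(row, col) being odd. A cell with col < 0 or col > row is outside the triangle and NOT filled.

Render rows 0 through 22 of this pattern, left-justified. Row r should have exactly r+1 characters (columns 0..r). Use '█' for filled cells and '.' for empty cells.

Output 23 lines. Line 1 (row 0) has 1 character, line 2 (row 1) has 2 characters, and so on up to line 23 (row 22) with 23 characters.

r0=0: █
r1=1: ██
r2=10: █.█
r3=11: ████
r4=100: █...█
r5=101: ██..██
r6=110: █.█.█.█
r7=111: ████████
r8=1000: █.......█
r9=1001: ██......██
r10=1010: █.█.....█.█
r11=1011: ████....████
r12=1100: █...█...█...█
r13=1101: ██..██..██..██
r14=1110: █.█.█.█.█.█.█.█
r15=1111: ████████████████
r16=10000: █...............█
r17=10001: ██..............██
r18=10010: █.█.............█.█
r19=10011: ████............████
r20=10100: █...█...........█...█
r21=10101: ██..██..........██..██
r22=10110: █.█.█.█.........█.█.█.█

Answer: █
██
█.█
████
█...█
██..██
█.█.█.█
████████
█.......█
██......██
█.█.....█.█
████....████
█...█...█...█
██..██..██..██
█.█.█.█.█.█.█.█
████████████████
█...............█
██..............██
█.█.............█.█
████............████
█...█...........█...█
██..██..........██..██
█.█.█.█.........█.█.█.█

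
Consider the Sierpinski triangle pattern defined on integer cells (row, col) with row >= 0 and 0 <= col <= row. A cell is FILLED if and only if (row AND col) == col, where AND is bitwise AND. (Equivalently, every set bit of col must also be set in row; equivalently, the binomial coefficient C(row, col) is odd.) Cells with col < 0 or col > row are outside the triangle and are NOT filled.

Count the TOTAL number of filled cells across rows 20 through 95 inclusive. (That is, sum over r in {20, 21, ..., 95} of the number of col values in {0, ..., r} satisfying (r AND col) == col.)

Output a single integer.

r20=10100 pc2: +4 =4
r21=10101 pc3: +8 =12
r22=10110 pc3: +8 =20
r23=10111 pc4: +16 =36
r24=11000 pc2: +4 =40
r25=11001 pc3: +8 =48
r26=11010 pc3: +8 =56
r27=11011 pc4: +16 =72
r28=11100 pc3: +8 =80
r29=11101 pc4: +16 =96
r30=11110 pc4: +16 =112
r31=11111 pc5: +32 =144
r32=100000 pc1: +2 =146
r33=100001 pc2: +4 =150
r34=100010 pc2: +4 =154
r35=100011 pc3: +8 =162
r36=100100 pc2: +4 =166
r37=100101 pc3: +8 =174
r38=100110 pc3: +8 =182
r39=100111 pc4: +16 =198
r40=101000 pc2: +4 =202
r41=101001 pc3: +8 =210
r42=101010 pc3: +8 =218
r43=101011 pc4: +16 =234
r44=101100 pc3: +8 =242
r45=101101 pc4: +16 =258
r46=101110 pc4: +16 =274
r47=101111 pc5: +32 =306
r48=110000 pc2: +4 =310
r49=110001 pc3: +8 =318
r50=110010 pc3: +8 =326
r51=110011 pc4: +16 =342
r52=110100 pc3: +8 =350
r53=110101 pc4: +16 =366
r54=110110 pc4: +16 =382
r55=110111 pc5: +32 =414
r56=111000 pc3: +8 =422
r57=111001 pc4: +16 =438
r58=111010 pc4: +16 =454
r59=111011 pc5: +32 =486
r60=111100 pc4: +16 =502
r61=111101 pc5: +32 =534
r62=111110 pc5: +32 =566
r63=111111 pc6: +64 =630
r64=1000000 pc1: +2 =632
r65=1000001 pc2: +4 =636
r66=1000010 pc2: +4 =640
r67=1000011 pc3: +8 =648
r68=1000100 pc2: +4 =652
r69=1000101 pc3: +8 =660
r70=1000110 pc3: +8 =668
r71=1000111 pc4: +16 =684
r72=1001000 pc2: +4 =688
r73=1001001 pc3: +8 =696
r74=1001010 pc3: +8 =704
r75=1001011 pc4: +16 =720
r76=1001100 pc3: +8 =728
r77=1001101 pc4: +16 =744
r78=1001110 pc4: +16 =760
r79=1001111 pc5: +32 =792
r80=1010000 pc2: +4 =796
r81=1010001 pc3: +8 =804
r82=1010010 pc3: +8 =812
r83=1010011 pc4: +16 =828
r84=1010100 pc3: +8 =836
r85=1010101 pc4: +16 =852
r86=1010110 pc4: +16 =868
r87=1010111 pc5: +32 =900
r88=1011000 pc3: +8 =908
r89=1011001 pc4: +16 =924
r90=1011010 pc4: +16 =940
r91=1011011 pc5: +32 =972
r92=1011100 pc4: +16 =988
r93=1011101 pc5: +32 =1020
r94=1011110 pc5: +32 =1052
r95=1011111 pc6: +64 =1116

Answer: 1116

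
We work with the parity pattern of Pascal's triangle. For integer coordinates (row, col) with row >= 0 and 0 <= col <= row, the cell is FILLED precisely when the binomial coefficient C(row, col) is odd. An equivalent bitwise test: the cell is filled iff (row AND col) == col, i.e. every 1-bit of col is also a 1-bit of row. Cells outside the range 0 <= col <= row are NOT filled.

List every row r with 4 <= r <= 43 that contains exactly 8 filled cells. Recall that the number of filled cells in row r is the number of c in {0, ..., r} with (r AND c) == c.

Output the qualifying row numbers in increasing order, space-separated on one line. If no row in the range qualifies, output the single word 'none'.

Answer: 7 11 13 14 19 21 22 25 26 28 35 37 38 41 42

Derivation:
Row r has 2^popcount(r) filled cells, so we need popcount(r) = log2(8) = 3.
Scan r = 4..43 and keep those with exactly 3 one-bits:
r=4=100 popcount=1 -> skip
r=5=101 popcount=2 -> skip
r=6=110 popcount=2 -> skip
r=7=111 popcount=3 -> KEEP
r=8=1000 popcount=1 -> skip
r=9=1001 popcount=2 -> skip
r=10=1010 popcount=2 -> skip
r=11=1011 popcount=3 -> KEEP
r=12=1100 popcount=2 -> skip
r=13=1101 popcount=3 -> KEEP
r=14=1110 popcount=3 -> KEEP
r=15=1111 popcount=4 -> skip
r=16=10000 popcount=1 -> skip
r=17=10001 popcount=2 -> skip
r=18=10010 popcount=2 -> skip
r=19=10011 popcount=3 -> KEEP
r=20=10100 popcount=2 -> skip
r=21=10101 popcount=3 -> KEEP
r=22=10110 popcount=3 -> KEEP
r=23=10111 popcount=4 -> skip
r=24=11000 popcount=2 -> skip
r=25=11001 popcount=3 -> KEEP
r=26=11010 popcount=3 -> KEEP
r=27=11011 popcount=4 -> skip
r=28=11100 popcount=3 -> KEEP
r=29=11101 popcount=4 -> skip
r=30=11110 popcount=4 -> skip
r=31=11111 popcount=5 -> skip
r=32=100000 popcount=1 -> skip
r=33=100001 popcount=2 -> skip
r=34=100010 popcount=2 -> skip
r=35=100011 popcount=3 -> KEEP
r=36=100100 popcount=2 -> skip
r=37=100101 popcount=3 -> KEEP
r=38=100110 popcount=3 -> KEEP
r=39=100111 popcount=4 -> skip
r=40=101000 popcount=2 -> skip
r=41=101001 popcount=3 -> KEEP
r=42=101010 popcount=3 -> KEEP
r=43=101011 popcount=4 -> skip
Kept rows: 7 11 13 14 19 21 22 25 26 28 35 37 38 41 42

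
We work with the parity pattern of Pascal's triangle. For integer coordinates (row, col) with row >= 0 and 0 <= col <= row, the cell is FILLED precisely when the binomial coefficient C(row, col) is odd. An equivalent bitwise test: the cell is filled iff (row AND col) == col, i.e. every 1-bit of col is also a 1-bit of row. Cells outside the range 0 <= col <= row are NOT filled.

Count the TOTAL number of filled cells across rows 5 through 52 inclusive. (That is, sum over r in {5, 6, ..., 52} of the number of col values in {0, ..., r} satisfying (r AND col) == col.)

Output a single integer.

r5=101 pc2: +4 =4
r6=110 pc2: +4 =8
r7=111 pc3: +8 =16
r8=1000 pc1: +2 =18
r9=1001 pc2: +4 =22
r10=1010 pc2: +4 =26
r11=1011 pc3: +8 =34
r12=1100 pc2: +4 =38
r13=1101 pc3: +8 =46
r14=1110 pc3: +8 =54
r15=1111 pc4: +16 =70
r16=10000 pc1: +2 =72
r17=10001 pc2: +4 =76
r18=10010 pc2: +4 =80
r19=10011 pc3: +8 =88
r20=10100 pc2: +4 =92
r21=10101 pc3: +8 =100
r22=10110 pc3: +8 =108
r23=10111 pc4: +16 =124
r24=11000 pc2: +4 =128
r25=11001 pc3: +8 =136
r26=11010 pc3: +8 =144
r27=11011 pc4: +16 =160
r28=11100 pc3: +8 =168
r29=11101 pc4: +16 =184
r30=11110 pc4: +16 =200
r31=11111 pc5: +32 =232
r32=100000 pc1: +2 =234
r33=100001 pc2: +4 =238
r34=100010 pc2: +4 =242
r35=100011 pc3: +8 =250
r36=100100 pc2: +4 =254
r37=100101 pc3: +8 =262
r38=100110 pc3: +8 =270
r39=100111 pc4: +16 =286
r40=101000 pc2: +4 =290
r41=101001 pc3: +8 =298
r42=101010 pc3: +8 =306
r43=101011 pc4: +16 =322
r44=101100 pc3: +8 =330
r45=101101 pc4: +16 =346
r46=101110 pc4: +16 =362
r47=101111 pc5: +32 =394
r48=110000 pc2: +4 =398
r49=110001 pc3: +8 =406
r50=110010 pc3: +8 =414
r51=110011 pc4: +16 =430
r52=110100 pc3: +8 =438

Answer: 438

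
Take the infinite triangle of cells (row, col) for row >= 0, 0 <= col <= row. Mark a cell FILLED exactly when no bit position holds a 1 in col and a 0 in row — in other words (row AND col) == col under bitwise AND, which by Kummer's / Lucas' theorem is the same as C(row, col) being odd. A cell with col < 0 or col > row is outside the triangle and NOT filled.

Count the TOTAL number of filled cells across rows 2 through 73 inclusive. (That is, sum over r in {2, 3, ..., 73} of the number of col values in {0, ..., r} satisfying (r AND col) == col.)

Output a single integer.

r2=10 pc1: +2 =2
r3=11 pc2: +4 =6
r4=100 pc1: +2 =8
r5=101 pc2: +4 =12
r6=110 pc2: +4 =16
r7=111 pc3: +8 =24
r8=1000 pc1: +2 =26
r9=1001 pc2: +4 =30
r10=1010 pc2: +4 =34
r11=1011 pc3: +8 =42
r12=1100 pc2: +4 =46
r13=1101 pc3: +8 =54
r14=1110 pc3: +8 =62
r15=1111 pc4: +16 =78
r16=10000 pc1: +2 =80
r17=10001 pc2: +4 =84
r18=10010 pc2: +4 =88
r19=10011 pc3: +8 =96
r20=10100 pc2: +4 =100
r21=10101 pc3: +8 =108
r22=10110 pc3: +8 =116
r23=10111 pc4: +16 =132
r24=11000 pc2: +4 =136
r25=11001 pc3: +8 =144
r26=11010 pc3: +8 =152
r27=11011 pc4: +16 =168
r28=11100 pc3: +8 =176
r29=11101 pc4: +16 =192
r30=11110 pc4: +16 =208
r31=11111 pc5: +32 =240
r32=100000 pc1: +2 =242
r33=100001 pc2: +4 =246
r34=100010 pc2: +4 =250
r35=100011 pc3: +8 =258
r36=100100 pc2: +4 =262
r37=100101 pc3: +8 =270
r38=100110 pc3: +8 =278
r39=100111 pc4: +16 =294
r40=101000 pc2: +4 =298
r41=101001 pc3: +8 =306
r42=101010 pc3: +8 =314
r43=101011 pc4: +16 =330
r44=101100 pc3: +8 =338
r45=101101 pc4: +16 =354
r46=101110 pc4: +16 =370
r47=101111 pc5: +32 =402
r48=110000 pc2: +4 =406
r49=110001 pc3: +8 =414
r50=110010 pc3: +8 =422
r51=110011 pc4: +16 =438
r52=110100 pc3: +8 =446
r53=110101 pc4: +16 =462
r54=110110 pc4: +16 =478
r55=110111 pc5: +32 =510
r56=111000 pc3: +8 =518
r57=111001 pc4: +16 =534
r58=111010 pc4: +16 =550
r59=111011 pc5: +32 =582
r60=111100 pc4: +16 =598
r61=111101 pc5: +32 =630
r62=111110 pc5: +32 =662
r63=111111 pc6: +64 =726
r64=1000000 pc1: +2 =728
r65=1000001 pc2: +4 =732
r66=1000010 pc2: +4 =736
r67=1000011 pc3: +8 =744
r68=1000100 pc2: +4 =748
r69=1000101 pc3: +8 =756
r70=1000110 pc3: +8 =764
r71=1000111 pc4: +16 =780
r72=1001000 pc2: +4 =784
r73=1001001 pc3: +8 =792

Answer: 792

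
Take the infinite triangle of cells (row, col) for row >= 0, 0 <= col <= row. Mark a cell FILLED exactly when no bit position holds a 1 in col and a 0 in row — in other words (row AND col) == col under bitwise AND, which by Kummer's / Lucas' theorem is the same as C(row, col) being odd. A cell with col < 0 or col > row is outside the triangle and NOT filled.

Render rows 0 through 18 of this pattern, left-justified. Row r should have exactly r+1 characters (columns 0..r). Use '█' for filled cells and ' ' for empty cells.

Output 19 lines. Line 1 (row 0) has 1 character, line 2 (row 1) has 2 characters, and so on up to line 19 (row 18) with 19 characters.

Answer: █
██
█ █
████
█   █
██  ██
█ █ █ █
████████
█       █
██      ██
█ █     █ █
████    ████
█   █   █   █
██  ██  ██  ██
█ █ █ █ █ █ █ █
████████████████
█               █
██              ██
█ █             █ █

Derivation:
r0=0: █
r1=1: ██
r2=10: █ █
r3=11: ████
r4=100: █   █
r5=101: ██  ██
r6=110: █ █ █ █
r7=111: ████████
r8=1000: █       █
r9=1001: ██      ██
r10=1010: █ █     █ █
r11=1011: ████    ████
r12=1100: █   █   █   █
r13=1101: ██  ██  ██  ██
r14=1110: █ █ █ █ █ █ █ █
r15=1111: ████████████████
r16=10000: █               █
r17=10001: ██              ██
r18=10010: █ █             █ █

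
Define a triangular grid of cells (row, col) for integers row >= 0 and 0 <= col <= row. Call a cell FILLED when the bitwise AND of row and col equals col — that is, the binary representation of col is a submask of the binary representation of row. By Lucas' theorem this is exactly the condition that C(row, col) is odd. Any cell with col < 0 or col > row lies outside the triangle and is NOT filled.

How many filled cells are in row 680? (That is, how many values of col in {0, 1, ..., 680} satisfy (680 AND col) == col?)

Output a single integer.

Answer: 16

Derivation:
680 in binary = 1010101000
popcount(680) = number of 1-bits in 1010101000 = 4
A col c satisfies (680 AND c) == c iff every set bit of c is also set in 680; each of the 4 set bits of 680 can independently be on or off in c.
count = 2^4 = 16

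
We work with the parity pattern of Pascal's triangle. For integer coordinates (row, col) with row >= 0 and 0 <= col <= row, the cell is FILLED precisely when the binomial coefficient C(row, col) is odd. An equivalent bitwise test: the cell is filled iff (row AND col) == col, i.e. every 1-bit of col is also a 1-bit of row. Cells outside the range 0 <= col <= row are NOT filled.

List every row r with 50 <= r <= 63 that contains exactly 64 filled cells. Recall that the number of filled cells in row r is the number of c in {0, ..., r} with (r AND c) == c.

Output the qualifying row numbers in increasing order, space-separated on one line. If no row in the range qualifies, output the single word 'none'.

Row r has 2^popcount(r) filled cells, so we need popcount(r) = log2(64) = 6.
Scan r = 50..63 and keep those with exactly 6 one-bits:
r=50=110010 popcount=3 -> skip
r=51=110011 popcount=4 -> skip
r=52=110100 popcount=3 -> skip
r=53=110101 popcount=4 -> skip
r=54=110110 popcount=4 -> skip
r=55=110111 popcount=5 -> skip
r=56=111000 popcount=3 -> skip
r=57=111001 popcount=4 -> skip
r=58=111010 popcount=4 -> skip
r=59=111011 popcount=5 -> skip
r=60=111100 popcount=4 -> skip
r=61=111101 popcount=5 -> skip
r=62=111110 popcount=5 -> skip
r=63=111111 popcount=6 -> KEEP
Kept rows: 63

Answer: 63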